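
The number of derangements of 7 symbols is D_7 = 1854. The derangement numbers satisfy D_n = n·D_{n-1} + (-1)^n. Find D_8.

14833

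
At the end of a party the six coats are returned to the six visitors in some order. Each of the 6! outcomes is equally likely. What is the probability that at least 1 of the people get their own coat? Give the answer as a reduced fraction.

91/144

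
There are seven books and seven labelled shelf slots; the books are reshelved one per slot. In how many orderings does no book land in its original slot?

1854

Use !n = (n-1)(!(n-1) + !(n-2)).
!7 = 6·(265 + 44) = 6·309 = 1854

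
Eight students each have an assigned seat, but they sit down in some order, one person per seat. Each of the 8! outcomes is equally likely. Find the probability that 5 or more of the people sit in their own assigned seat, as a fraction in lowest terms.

47/13440

Favorable outcomes: Σ_{i≥5} C(8,i)·!(8-i) = 56·2 + 28·1 + 8·0 + 1·1 = 141.
Total outcomes: 8! = 40320.
Probability = 141/40320 = 47/13440.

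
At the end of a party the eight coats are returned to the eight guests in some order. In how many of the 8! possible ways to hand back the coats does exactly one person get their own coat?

14832

Pick the single fixed position: C(8,1) = 8 ways.
The remaining 7 must be deranged: !7 = 1854.
Total: 8 × 1854 = 14832.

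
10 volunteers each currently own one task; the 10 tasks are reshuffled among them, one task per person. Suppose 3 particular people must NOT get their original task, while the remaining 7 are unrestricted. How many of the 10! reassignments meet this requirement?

Let A_j be the event that the j-th constrained one is fixed. By inclusion-exclusion over the 3 events:
Σ_{j=0}^{3} (-1)^j C(3,j)(10-j)!
= C(3,0)·10! - C(3,1)·9! + C(3,2)·8! - C(3,3)·7!
= 3628800 - 1088640 + 120960 - 5040
= 2656080

2656080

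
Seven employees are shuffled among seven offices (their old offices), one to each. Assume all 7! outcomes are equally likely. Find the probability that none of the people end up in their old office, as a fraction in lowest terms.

103/280

Favorable outcomes: !7 = 1854.
Total outcomes: 7! = 5040.
Probability = 1854/5040 = 103/280.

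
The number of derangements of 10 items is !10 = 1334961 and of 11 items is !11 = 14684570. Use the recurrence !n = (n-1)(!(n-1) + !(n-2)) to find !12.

!12 = (12-1)·(!11 + !10) = 11·(14684570 + 1334961) = 11·16019531 = 176214841.

176214841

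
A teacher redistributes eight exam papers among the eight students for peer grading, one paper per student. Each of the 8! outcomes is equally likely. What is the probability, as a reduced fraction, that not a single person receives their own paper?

Favorable outcomes: !8 = 14833.
Total outcomes: 8! = 40320.
Probability = 14833/40320 = 2119/5760.

2119/5760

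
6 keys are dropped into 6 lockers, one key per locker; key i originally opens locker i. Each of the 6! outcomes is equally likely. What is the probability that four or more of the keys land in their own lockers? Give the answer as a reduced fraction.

Favorable outcomes: Σ_{i≥4} C(6,i)·!(6-i) = 15·1 + 6·0 + 1·1 = 16.
Total outcomes: 6! = 720.
Probability = 16/720 = 1/45.

1/45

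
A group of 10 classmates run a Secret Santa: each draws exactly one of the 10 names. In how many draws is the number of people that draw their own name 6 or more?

Sum C(10,i)·!(10-i) for i = 6..10:
  i=6: C(10,6)·!4 = 210·9 = 1890
  i=7: C(10,7)·!3 = 120·2 = 240
  i=8: C(10,8)·!2 = 45·1 = 45
  i=9: C(10,9)·!1 = 10·0 = 0
  i=10: C(10,10)·!0 = 1·1 = 1
Total = 2176.

2176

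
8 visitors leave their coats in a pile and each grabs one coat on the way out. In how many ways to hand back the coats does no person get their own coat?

Recurrence: !8 = 7·(!7 + !6).
!8 = 7·(1854 + 265) = 7·2119 = 14833

14833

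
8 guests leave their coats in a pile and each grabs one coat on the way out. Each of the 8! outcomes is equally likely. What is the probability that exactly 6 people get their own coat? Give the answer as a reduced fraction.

Favorable outcomes: C(8,6)·!2 = 28·1 = 28.
Total outcomes: 8! = 40320.
Probability = 28/40320 = 1/1440.

1/1440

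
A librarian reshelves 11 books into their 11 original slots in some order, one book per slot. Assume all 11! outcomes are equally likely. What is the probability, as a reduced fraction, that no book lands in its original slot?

1468457/3991680

Favorable outcomes: !11 = 14684570.
Total outcomes: 11! = 39916800.
Probability = 14684570/39916800 = 1468457/3991680.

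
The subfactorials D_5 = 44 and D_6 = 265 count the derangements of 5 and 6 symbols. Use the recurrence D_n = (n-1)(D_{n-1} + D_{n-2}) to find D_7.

D_7 = (7-1)·(D_6 + D_5) = 6·(265 + 44) = 6·309 = 1854.

1854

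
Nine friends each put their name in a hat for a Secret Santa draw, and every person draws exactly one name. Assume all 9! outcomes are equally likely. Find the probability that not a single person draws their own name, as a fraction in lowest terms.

16687/45360

Favorable outcomes: !9 = 133496.
Total outcomes: 9! = 362880.
Probability = 133496/362880 = 16687/45360.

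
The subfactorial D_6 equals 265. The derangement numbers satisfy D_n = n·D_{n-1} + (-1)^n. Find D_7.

D_7 = 7·265 - 1 = 1854.

1854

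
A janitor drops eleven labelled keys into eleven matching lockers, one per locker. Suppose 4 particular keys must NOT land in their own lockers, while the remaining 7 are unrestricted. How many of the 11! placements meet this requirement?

27422640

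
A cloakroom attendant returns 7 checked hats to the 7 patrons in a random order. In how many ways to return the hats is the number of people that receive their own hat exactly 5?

Pick the 5 fixed positions: C(7,5) = 21 ways.
The other 2 form a derangement: !2 = 1.
Total: 21 × 1 = 21.

21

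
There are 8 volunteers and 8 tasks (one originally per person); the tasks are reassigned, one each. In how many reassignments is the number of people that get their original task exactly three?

Choose which 3 of the 8 are fixed: C(8,3) = 56.
The other 5 form a derangement: !5 = 44.
Total: 56 × 44 = 2464.

2464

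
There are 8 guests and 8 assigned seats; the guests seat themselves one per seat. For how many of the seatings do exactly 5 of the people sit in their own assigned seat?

Choose which 5 of the 8 are fixed: C(8,5) = 56.
The remaining 3 must be deranged: !3 = 2.
Total: 56 × 2 = 112.

112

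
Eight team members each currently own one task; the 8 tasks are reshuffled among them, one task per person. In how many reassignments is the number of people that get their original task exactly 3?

2464

Choose which 3 of the 8 are fixed: C(8,3) = 56.
The other 5 form a derangement: !5 = 44.
Total: 56 × 44 = 2464.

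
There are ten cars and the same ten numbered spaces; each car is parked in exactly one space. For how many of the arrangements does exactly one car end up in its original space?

1334960

Choose which one of the 10 is fixed: C(10,1) = 10.
The remaining 9 must be deranged: !9 = 133496.
Total: 10 × 133496 = 1334960.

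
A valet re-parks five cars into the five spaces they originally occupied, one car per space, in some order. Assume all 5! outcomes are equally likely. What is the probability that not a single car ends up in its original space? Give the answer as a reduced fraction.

11/30

Favorable outcomes: !5 = 44.
Total outcomes: 5! = 120.
Probability = 44/120 = 11/30.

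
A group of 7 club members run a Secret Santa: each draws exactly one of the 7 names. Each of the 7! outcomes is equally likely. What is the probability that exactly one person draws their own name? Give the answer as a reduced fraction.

53/144

Favorable outcomes: C(7,1)·!6 = 7·265 = 1855.
Total outcomes: 7! = 5040.
Probability = 1855/5040 = 53/144.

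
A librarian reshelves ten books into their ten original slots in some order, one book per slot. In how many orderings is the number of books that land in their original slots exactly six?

1890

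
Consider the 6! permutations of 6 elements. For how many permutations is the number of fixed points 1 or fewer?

Sum C(6,i)·!(6-i) for i = 0..1:
  i=0: C(6,0)·!6 = 1·265 = 265
  i=1: C(6,1)·!5 = 6·44 = 264
Total = 529.

529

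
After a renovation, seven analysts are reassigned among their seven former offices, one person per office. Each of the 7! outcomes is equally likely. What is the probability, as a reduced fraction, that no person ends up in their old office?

Favorable outcomes: !7 = 1854.
Total outcomes: 7! = 5040.
Probability = 1854/5040 = 103/280.

103/280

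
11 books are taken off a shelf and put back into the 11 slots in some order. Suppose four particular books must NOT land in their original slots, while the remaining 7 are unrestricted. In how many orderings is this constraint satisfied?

27422640

Let A_j be the event that the j-th constrained one is fixed. By inclusion-exclusion over the 4 events:
Σ_{j=0}^{4} (-1)^j C(4,j)(11-j)!
= C(4,0)·11! - C(4,1)·10! + C(4,2)·9! - C(4,3)·8! + C(4,4)·7!
= 39916800 - 14515200 + 2177280 - 161280 + 5040
= 27422640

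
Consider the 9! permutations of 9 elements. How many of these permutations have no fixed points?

Recurrence: !9 = 8·(!8 + !7).
!9 = 8·(14833 + 1854) = 8·16687 = 133496

133496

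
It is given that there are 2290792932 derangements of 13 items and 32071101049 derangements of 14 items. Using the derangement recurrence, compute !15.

481066515734

!15 = (15-1)·(!14 + !13) = 14·(32071101049 + 2290792932) = 14·34361893981 = 481066515734.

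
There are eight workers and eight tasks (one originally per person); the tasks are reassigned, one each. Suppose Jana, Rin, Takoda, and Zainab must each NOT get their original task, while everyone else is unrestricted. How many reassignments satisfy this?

24024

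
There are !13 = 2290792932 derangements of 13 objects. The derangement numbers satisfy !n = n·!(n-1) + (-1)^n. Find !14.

32071101049

!14 = 14·2290792932 + 1 = 32071101049.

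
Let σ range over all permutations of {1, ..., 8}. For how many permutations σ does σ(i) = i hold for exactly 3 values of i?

Pick the 3 fixed positions: C(8,3) = 56 ways.
The remaining 5 must be deranged: !5 = 44.
Total: 56 × 44 = 2464.

2464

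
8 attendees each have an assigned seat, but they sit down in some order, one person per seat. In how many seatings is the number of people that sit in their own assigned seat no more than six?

40319

Sum C(8,i)·!(8-i) for i = 0..6:
  i=0: C(8,0)·!8 = 1·14833 = 14833
  i=1: C(8,1)·!7 = 8·1854 = 14832
  i=2: C(8,2)·!6 = 28·265 = 7420
  i=3: C(8,3)·!5 = 56·44 = 2464
  i=4: C(8,4)·!4 = 70·9 = 630
  i=5: C(8,5)·!3 = 56·2 = 112
  i=6: C(8,6)·!2 = 28·1 = 28
Total = 40319.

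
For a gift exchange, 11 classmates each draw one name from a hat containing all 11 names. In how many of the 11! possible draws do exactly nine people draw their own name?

Choose which 9 of the 11 are fixed: C(11,9) = 55.
The remaining 2 must be deranged: !2 = 1.
Total: 55 × 1 = 55.

55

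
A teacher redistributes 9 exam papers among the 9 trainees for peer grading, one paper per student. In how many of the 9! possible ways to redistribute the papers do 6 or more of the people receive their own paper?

205

Sum C(9,i)·!(9-i) for i = 6..9:
  i=6: C(9,6)·!3 = 84·2 = 168
  i=7: C(9,7)·!2 = 36·1 = 36
  i=8: C(9,8)·!1 = 9·0 = 0
  i=9: C(9,9)·!0 = 1·1 = 1
Total = 205.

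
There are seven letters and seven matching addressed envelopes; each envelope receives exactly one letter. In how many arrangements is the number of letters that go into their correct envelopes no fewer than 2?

1331

Sum C(7,i)·!(7-i) for i = 2..7:
  i=2: C(7,2)·!5 = 21·44 = 924
  i=3: C(7,3)·!4 = 35·9 = 315
  i=4: C(7,4)·!3 = 35·2 = 70
  i=5: C(7,5)·!2 = 21·1 = 21
  i=6: C(7,6)·!1 = 7·0 = 0
  i=7: C(7,7)·!0 = 1·1 = 1
Total = 1331.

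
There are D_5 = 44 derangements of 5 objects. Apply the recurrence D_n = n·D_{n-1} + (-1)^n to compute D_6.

265

D_6 = 6·44 + 1 = 265.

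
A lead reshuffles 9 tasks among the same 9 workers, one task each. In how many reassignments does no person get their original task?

133496

The number of derangements of 9 is !9 = Σ_{k=0}^{9} (-1)^k·9!/k!
= 9! - 9!/1! + 9!/2! - 9!/3! + 9!/4! - 9!/5! + 9!/6! - 9!/7! + 9!/8! - 9!/9!
= 362880 - 362880 + 181440 - 60480 + 15120 - 3024 + 504 - 72 + 9 - 1
= 133496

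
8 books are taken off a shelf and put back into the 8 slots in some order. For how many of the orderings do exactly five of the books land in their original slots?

112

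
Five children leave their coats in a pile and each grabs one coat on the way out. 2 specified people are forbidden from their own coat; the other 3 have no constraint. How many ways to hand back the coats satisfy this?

78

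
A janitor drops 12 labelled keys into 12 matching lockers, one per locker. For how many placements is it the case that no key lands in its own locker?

176214841

The number of derangements of 12 is !12 = Σ_{k=0}^{12} (-1)^k·12!/k!
= 12! - 12!/1! + 12!/2! - 12!/3! + 12!/4! - 12!/5! + 12!/6! - 12!/7! + 12!/8! - 12!/9! + 12!/10! - 12!/11! + 12!/12!
= 479001600 - 479001600 + 239500800 - 79833600 + 19958400 - 3991680 + 665280 - 95040 + 11880 - 1320 + 132 - 12 + 1
= 176214841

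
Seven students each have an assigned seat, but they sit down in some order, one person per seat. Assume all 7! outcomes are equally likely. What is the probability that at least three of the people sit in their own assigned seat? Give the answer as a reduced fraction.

407/5040

Favorable outcomes: Σ_{i≥3} C(7,i)·!(7-i) = 35·9 + 35·2 + 21·1 + 7·0 + 1·1 = 407.
Total outcomes: 7! = 5040.
Probability = 407/5040 = 407/5040.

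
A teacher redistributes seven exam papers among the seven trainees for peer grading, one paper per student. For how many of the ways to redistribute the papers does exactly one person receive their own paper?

Choose which one of the 7 is fixed: C(7,1) = 7.
The other 6 form a derangement: !6 = 265.
Total: 7 × 265 = 1855.

1855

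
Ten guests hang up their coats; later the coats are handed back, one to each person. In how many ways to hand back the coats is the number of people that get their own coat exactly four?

Pick the 4 fixed positions: C(10,4) = 210 ways.
The remaining 6 must be deranged: !6 = 265.
Total: 210 × 265 = 55650.

55650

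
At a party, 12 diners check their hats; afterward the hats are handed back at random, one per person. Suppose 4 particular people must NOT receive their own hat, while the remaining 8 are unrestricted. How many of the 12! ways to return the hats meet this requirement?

339696000

Inclusion-exclusion on the 4 forbidden self-matches:
Σ_{j=0}^{4} (-1)^j C(4,j)(12-j)!
= C(4,0)·12! - C(4,1)·11! + C(4,2)·10! - C(4,3)·9! + C(4,4)·8!
= 479001600 - 159667200 + 21772800 - 1451520 + 40320
= 339696000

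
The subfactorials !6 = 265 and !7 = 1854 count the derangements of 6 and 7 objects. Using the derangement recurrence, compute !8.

14833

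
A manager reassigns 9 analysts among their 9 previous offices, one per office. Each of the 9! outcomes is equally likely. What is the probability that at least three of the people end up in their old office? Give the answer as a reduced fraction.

Favorable outcomes: Σ_{i≥3} C(9,i)·!(9-i) = 84·265 + 126·44 + 126·9 + 84·2 + 36·1 + 9·0 + 1·1 = 29143.
Total outcomes: 9! = 362880.
Probability = 29143/362880 = 29143/362880.

29143/362880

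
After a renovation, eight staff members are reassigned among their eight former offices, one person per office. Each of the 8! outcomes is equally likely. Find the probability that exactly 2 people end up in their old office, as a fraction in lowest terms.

53/288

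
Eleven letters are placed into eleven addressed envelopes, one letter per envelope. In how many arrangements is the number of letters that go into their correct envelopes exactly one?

14684571

Pick the single fixed position: C(11,1) = 11 ways.
The remaining 10 must be deranged: !10 = 1334961.
Total: 11 × 1334961 = 14684571.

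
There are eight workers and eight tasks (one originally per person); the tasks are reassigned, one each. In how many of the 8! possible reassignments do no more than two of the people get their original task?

37085

# with exactly i fixed is C(8,i)·!(8-i); sum over i=0..2:
  i=0: C(8,0)·!8 = 1·14833 = 14833
  i=1: C(8,1)·!7 = 8·1854 = 14832
  i=2: C(8,2)·!6 = 28·265 = 7420
Total = 37085.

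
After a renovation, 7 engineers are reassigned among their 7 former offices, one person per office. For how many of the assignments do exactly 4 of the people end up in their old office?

Pick the 4 fixed positions: C(7,4) = 35 ways.
The other 3 form a derangement: !3 = 2.
Total: 35 × 2 = 70.

70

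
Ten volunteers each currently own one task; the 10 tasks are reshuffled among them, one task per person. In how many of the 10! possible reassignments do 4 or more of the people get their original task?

# with exactly i fixed is C(10,i)·!(10-i); sum over i=4..10:
  i=4: C(10,4)·!6 = 210·265 = 55650
  i=5: C(10,5)·!5 = 252·44 = 11088
  i=6: C(10,6)·!4 = 210·9 = 1890
  i=7: C(10,7)·!3 = 120·2 = 240
  i=8: C(10,8)·!2 = 45·1 = 45
  i=9: C(10,9)·!1 = 10·0 = 0
  i=10: C(10,10)·!0 = 1·1 = 1
Total = 68914.

68914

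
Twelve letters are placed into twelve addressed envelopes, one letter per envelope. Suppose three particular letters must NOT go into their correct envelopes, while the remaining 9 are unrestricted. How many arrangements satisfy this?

369774720

Let A_j be the event that the j-th constrained one is fixed. By inclusion-exclusion over the 3 events:
Σ_{j=0}^{3} (-1)^j C(3,j)(12-j)!
= C(3,0)·12! - C(3,1)·11! + C(3,2)·10! - C(3,3)·9!
= 479001600 - 119750400 + 10886400 - 362880
= 369774720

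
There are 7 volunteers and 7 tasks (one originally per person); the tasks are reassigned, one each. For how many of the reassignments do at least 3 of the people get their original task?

# with exactly i fixed is C(7,i)·!(7-i); sum over i=3..7:
  i=3: C(7,3)·!4 = 35·9 = 315
  i=4: C(7,4)·!3 = 35·2 = 70
  i=5: C(7,5)·!2 = 21·1 = 21
  i=6: C(7,6)·!1 = 7·0 = 0
  i=7: C(7,7)·!0 = 1·1 = 1
Total = 407.

407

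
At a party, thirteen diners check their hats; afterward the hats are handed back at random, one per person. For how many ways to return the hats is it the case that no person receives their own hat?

!13 is the nearest integer to 13!/e.
13! = 6227020800, and 6227020800/e ≈ 2290792932.07, so !13 = 2290792932.

2290792932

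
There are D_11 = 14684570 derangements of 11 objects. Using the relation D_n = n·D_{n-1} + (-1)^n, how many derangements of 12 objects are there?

176214841

D_12 = 12·14684570 + 1 = 176214841.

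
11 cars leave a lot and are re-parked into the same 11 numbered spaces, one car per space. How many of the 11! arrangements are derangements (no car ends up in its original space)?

14684570

Recurrence: !11 = 10·(!10 + !9).
!11 = 10·(1334961 + 133496) = 10·1468457 = 14684570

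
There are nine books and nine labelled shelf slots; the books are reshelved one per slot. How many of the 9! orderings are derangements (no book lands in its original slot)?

!9 = 9! · Σ_{k=0}^{9} (-1)^k/k!
= 9! - 9!/1! + 9!/2! - 9!/3! + 9!/4! - 9!/5! + 9!/6! - 9!/7! + 9!/8! - 9!/9!
= 362880 - 362880 + 181440 - 60480 + 15120 - 3024 + 504 - 72 + 9 - 1
= 133496

133496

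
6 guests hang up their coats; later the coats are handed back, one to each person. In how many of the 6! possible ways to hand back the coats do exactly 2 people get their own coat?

135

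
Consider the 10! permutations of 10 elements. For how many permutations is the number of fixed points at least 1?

2293839

# with exactly i fixed is C(10,i)·!(10-i); sum over i=1..10:
  i=1: C(10,1)·!9 = 10·133496 = 1334960
  i=2: C(10,2)·!8 = 45·14833 = 667485
  i=3: C(10,3)·!7 = 120·1854 = 222480
  i=4: C(10,4)·!6 = 210·265 = 55650
  i=5: C(10,5)·!5 = 252·44 = 11088
  i=6: C(10,6)·!4 = 210·9 = 1890
  i=7: C(10,7)·!3 = 120·2 = 240
  i=8: C(10,8)·!2 = 45·1 = 45
  i=9: C(10,9)·!1 = 10·0 = 0
  i=10: C(10,10)·!0 = 1·1 = 1
Total = 2293839.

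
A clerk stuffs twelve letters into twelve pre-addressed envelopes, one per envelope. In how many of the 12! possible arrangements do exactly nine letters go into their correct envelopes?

440

Pick the 9 fixed positions: C(12,9) = 220 ways.
The other 3 form a derangement: !3 = 2.
Total: 220 × 2 = 440.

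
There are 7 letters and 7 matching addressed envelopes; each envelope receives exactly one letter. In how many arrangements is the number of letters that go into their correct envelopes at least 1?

3186

# with exactly i fixed is C(7,i)·!(7-i); sum over i=1..7:
  i=1: C(7,1)·!6 = 7·265 = 1855
  i=2: C(7,2)·!5 = 21·44 = 924
  i=3: C(7,3)·!4 = 35·9 = 315
  i=4: C(7,4)·!3 = 35·2 = 70
  i=5: C(7,5)·!2 = 21·1 = 21
  i=6: C(7,6)·!1 = 7·0 = 0
  i=7: C(7,7)·!0 = 1·1 = 1
Total = 3186.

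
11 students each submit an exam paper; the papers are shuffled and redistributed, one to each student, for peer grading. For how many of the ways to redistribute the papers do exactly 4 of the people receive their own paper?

611820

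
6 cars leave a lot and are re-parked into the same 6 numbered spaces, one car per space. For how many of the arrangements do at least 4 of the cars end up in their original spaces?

16

# with exactly i fixed is C(6,i)·!(6-i); sum over i=4..6:
  i=4: C(6,4)·!2 = 15·1 = 15
  i=5: C(6,5)·!1 = 6·0 = 0
  i=6: C(6,6)·!0 = 1·1 = 1
Total = 16.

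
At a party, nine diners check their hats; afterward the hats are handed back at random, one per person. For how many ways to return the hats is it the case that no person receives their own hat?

The number of derangements of 9 is !9 = Σ_{k=0}^{9} (-1)^k·9!/k!
= 9! - 9!/1! + 9!/2! - 9!/3! + 9!/4! - 9!/5! + 9!/6! - 9!/7! + 9!/8! - 9!/9!
= 362880 - 362880 + 181440 - 60480 + 15120 - 3024 + 504 - 72 + 9 - 1
= 133496

133496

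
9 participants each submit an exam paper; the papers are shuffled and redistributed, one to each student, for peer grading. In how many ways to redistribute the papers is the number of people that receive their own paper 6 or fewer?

# with exactly i fixed is C(9,i)·!(9-i); sum over i=0..6:
  i=0: C(9,0)·!9 = 1·133496 = 133496
  i=1: C(9,1)·!8 = 9·14833 = 133497
  i=2: C(9,2)·!7 = 36·1854 = 66744
  i=3: C(9,3)·!6 = 84·265 = 22260
  i=4: C(9,4)·!5 = 126·44 = 5544
  i=5: C(9,5)·!4 = 126·9 = 1134
  i=6: C(9,6)·!3 = 84·2 = 168
Total = 362843.

362843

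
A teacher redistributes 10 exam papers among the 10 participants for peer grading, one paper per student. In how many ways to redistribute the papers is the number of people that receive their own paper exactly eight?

45

Pick the 8 fixed positions: C(10,8) = 45 ways.
The other 2 form a derangement: !2 = 1.
Total: 45 × 1 = 45.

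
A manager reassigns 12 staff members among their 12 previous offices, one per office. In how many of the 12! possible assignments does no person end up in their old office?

176214841

By inclusion-exclusion, !12 = Σ (-1)^k · 12!/k! for k=0..12
= 12! - 12!/1! + 12!/2! - 12!/3! + 12!/4! - 12!/5! + 12!/6! - 12!/7! + 12!/8! - 12!/9! + 12!/10! - 12!/11! + 12!/12!
= 479001600 - 479001600 + 239500800 - 79833600 + 19958400 - 3991680 + 665280 - 95040 + 11880 - 1320 + 132 - 12 + 1
= 176214841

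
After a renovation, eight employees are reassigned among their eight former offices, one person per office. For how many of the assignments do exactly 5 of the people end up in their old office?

112

Pick the 5 fixed positions: C(8,5) = 56 ways.
The other 3 form a derangement: !3 = 2.
Total: 56 × 2 = 112.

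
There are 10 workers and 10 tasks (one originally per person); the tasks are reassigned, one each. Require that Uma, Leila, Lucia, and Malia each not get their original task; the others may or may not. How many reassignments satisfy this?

2399760

Let A_j be the event that the j-th constrained one is fixed. By inclusion-exclusion over the 4 events:
Σ_{j=0}^{4} (-1)^j C(4,j)(10-j)!
= C(4,0)·10! - C(4,1)·9! + C(4,2)·8! - C(4,3)·7! + C(4,4)·6!
= 3628800 - 1451520 + 241920 - 20160 + 720
= 2399760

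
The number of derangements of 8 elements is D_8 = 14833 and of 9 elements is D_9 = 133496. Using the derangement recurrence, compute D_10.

D_10 = (10-1)·(D_9 + D_8) = 9·(133496 + 14833) = 9·148329 = 1334961.

1334961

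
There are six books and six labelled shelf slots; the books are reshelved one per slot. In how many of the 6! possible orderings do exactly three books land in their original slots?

Pick the 3 fixed positions: C(6,3) = 20 ways.
The remaining 3 must be deranged: !3 = 2.
Total: 20 × 2 = 40.

40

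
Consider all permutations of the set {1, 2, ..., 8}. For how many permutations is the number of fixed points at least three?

# with exactly i fixed is C(8,i)·!(8-i); sum over i=3..8:
  i=3: C(8,3)·!5 = 56·44 = 2464
  i=4: C(8,4)·!4 = 70·9 = 630
  i=5: C(8,5)·!3 = 56·2 = 112
  i=6: C(8,6)·!2 = 28·1 = 28
  i=7: C(8,7)·!1 = 8·0 = 0
  i=8: C(8,8)·!0 = 1·1 = 1
Total = 3235.

3235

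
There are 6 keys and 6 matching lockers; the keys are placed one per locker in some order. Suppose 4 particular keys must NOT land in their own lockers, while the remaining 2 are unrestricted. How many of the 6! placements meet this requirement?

362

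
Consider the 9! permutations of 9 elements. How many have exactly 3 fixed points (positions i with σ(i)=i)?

22260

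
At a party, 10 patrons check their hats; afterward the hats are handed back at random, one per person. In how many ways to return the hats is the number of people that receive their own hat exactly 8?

45

Choose which 8 of the 10 are fixed: C(10,8) = 45.
The remaining 2 must be deranged: !2 = 1.
Total: 45 × 1 = 45.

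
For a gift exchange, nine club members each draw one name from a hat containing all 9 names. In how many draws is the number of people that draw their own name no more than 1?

266993

Sum C(9,i)·!(9-i) for i = 0..1:
  i=0: C(9,0)·!9 = 1·133496 = 133496
  i=1: C(9,1)·!8 = 9·14833 = 133497
Total = 266993.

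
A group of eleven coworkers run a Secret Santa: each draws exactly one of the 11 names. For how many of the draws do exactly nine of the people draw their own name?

Pick the 9 fixed positions: C(11,9) = 55 ways.
The remaining 2 must be deranged: !2 = 1.
Total: 55 × 1 = 55.

55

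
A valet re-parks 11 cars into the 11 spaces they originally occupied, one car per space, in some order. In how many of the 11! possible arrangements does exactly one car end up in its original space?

Pick the single fixed position: C(11,1) = 11 ways.
The other 10 form a derangement: !10 = 1334961.
Total: 11 × 1334961 = 14684571.

14684571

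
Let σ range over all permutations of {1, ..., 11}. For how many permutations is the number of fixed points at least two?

10547659

Sum C(11,i)·!(11-i) for i = 2..11:
  i=2: C(11,2)·!9 = 55·133496 = 7342280
  i=3: C(11,3)·!8 = 165·14833 = 2447445
  i=4: C(11,4)·!7 = 330·1854 = 611820
  i=5: C(11,5)·!6 = 462·265 = 122430
  i=6: C(11,6)·!5 = 462·44 = 20328
  i=7: C(11,7)·!4 = 330·9 = 2970
  i=8: C(11,8)·!3 = 165·2 = 330
  i=9: C(11,9)·!2 = 55·1 = 55
  i=10: C(11,10)·!1 = 11·0 = 0
  i=11: C(11,11)·!0 = 1·1 = 1
Total = 10547659.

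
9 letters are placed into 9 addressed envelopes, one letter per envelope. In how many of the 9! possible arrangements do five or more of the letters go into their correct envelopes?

1339

# with exactly i fixed is C(9,i)·!(9-i); sum over i=5..9:
  i=5: C(9,5)·!4 = 126·9 = 1134
  i=6: C(9,6)·!3 = 84·2 = 168
  i=7: C(9,7)·!2 = 36·1 = 36
  i=8: C(9,8)·!1 = 9·0 = 0
  i=9: C(9,9)·!0 = 1·1 = 1
Total = 1339.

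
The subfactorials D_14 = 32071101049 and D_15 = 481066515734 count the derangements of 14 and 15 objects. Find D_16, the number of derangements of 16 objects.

7697064251745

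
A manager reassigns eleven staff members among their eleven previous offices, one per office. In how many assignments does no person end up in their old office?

The subfactorial !11 = [11!/e] (nearest integer).
11! = 39916800, and 39916800/e ≈ 14684570.08, so !11 = 14684570.

14684570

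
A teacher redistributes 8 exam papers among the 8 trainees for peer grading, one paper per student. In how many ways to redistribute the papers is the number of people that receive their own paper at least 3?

Sum C(8,i)·!(8-i) for i = 3..8:
  i=3: C(8,3)·!5 = 56·44 = 2464
  i=4: C(8,4)·!4 = 70·9 = 630
  i=5: C(8,5)·!3 = 56·2 = 112
  i=6: C(8,6)·!2 = 28·1 = 28
  i=7: C(8,7)·!1 = 8·0 = 0
  i=8: C(8,8)·!0 = 1·1 = 1
Total = 3235.

3235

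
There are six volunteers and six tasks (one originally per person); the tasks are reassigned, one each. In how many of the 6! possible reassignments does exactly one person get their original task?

264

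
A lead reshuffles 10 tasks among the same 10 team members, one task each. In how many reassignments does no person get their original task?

!10 = 10! · Σ_{k=0}^{10} (-1)^k/k!
= 10! - 10!/1! + 10!/2! - 10!/3! + 10!/4! - 10!/5! + 10!/6! - 10!/7! + 10!/8! - 10!/9! + 10!/10!
= 3628800 - 3628800 + 1814400 - 604800 + 151200 - 30240 + 5040 - 720 + 90 - 10 + 1
= 1334961

1334961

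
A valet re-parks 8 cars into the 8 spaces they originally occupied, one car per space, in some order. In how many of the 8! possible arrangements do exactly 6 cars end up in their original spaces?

Choose which 6 of the 8 are fixed: C(8,6) = 28.
The remaining 2 must be deranged: !2 = 1.
Total: 28 × 1 = 28.

28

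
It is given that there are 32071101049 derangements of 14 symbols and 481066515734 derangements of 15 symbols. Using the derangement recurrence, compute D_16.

D_16 = (16-1)·(D_15 + D_14) = 15·(481066515734 + 32071101049) = 15·513137616783 = 7697064251745.

7697064251745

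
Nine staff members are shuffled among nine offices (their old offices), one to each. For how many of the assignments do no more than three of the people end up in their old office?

355997

Sum C(9,i)·!(9-i) for i = 0..3:
  i=0: C(9,0)·!9 = 1·133496 = 133496
  i=1: C(9,1)·!8 = 9·14833 = 133497
  i=2: C(9,2)·!7 = 36·1854 = 66744
  i=3: C(9,3)·!6 = 84·265 = 22260
Total = 355997.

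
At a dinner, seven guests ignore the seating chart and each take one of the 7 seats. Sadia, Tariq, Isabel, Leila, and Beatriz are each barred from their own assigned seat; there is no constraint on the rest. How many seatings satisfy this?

2428

Inclusion-exclusion on the 5 forbidden self-matches:
Σ_{j=0}^{5} (-1)^j C(5,j)(7-j)!
= C(5,0)·7! - C(5,1)·6! + C(5,2)·5! - C(5,3)·4! + C(5,4)·3! - C(5,5)·2!
= 5040 - 3600 + 1200 - 240 + 30 - 2
= 2428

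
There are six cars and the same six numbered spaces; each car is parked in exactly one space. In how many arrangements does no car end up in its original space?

Use !n = (n-1)(!(n-1) + !(n-2)).
!6 = 5·(44 + 9) = 5·53 = 265

265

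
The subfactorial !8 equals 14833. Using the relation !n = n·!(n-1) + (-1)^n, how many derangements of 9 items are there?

133496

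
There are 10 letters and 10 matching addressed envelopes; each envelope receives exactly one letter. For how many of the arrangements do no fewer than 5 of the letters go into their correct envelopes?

# with exactly i fixed is C(10,i)·!(10-i); sum over i=5..10:
  i=5: C(10,5)·!5 = 252·44 = 11088
  i=6: C(10,6)·!4 = 210·9 = 1890
  i=7: C(10,7)·!3 = 120·2 = 240
  i=8: C(10,8)·!2 = 45·1 = 45
  i=9: C(10,9)·!1 = 10·0 = 0
  i=10: C(10,10)·!0 = 1·1 = 1
Total = 13264.

13264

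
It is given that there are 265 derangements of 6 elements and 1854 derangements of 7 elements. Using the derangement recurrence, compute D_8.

14833

D_8 = (8-1)·(D_7 + D_6) = 7·(1854 + 265) = 7·2119 = 14833.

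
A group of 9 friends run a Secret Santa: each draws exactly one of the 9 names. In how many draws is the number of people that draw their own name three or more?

# with exactly i fixed is C(9,i)·!(9-i); sum over i=3..9:
  i=3: C(9,3)·!6 = 84·265 = 22260
  i=4: C(9,4)·!5 = 126·44 = 5544
  i=5: C(9,5)·!4 = 126·9 = 1134
  i=6: C(9,6)·!3 = 84·2 = 168
  i=7: C(9,7)·!2 = 36·1 = 36
  i=8: C(9,8)·!1 = 9·0 = 0
  i=9: C(9,9)·!0 = 1·1 = 1
Total = 29143.

29143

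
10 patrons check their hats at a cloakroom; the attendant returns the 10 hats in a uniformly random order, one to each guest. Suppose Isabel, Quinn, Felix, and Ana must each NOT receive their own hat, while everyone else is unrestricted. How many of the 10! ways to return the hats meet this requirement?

2399760

Inclusion-exclusion on the 4 forbidden self-matches:
Σ_{j=0}^{4} (-1)^j C(4,j)(10-j)!
= C(4,0)·10! - C(4,1)·9! + C(4,2)·8! - C(4,3)·7! + C(4,4)·6!
= 3628800 - 1451520 + 241920 - 20160 + 720
= 2399760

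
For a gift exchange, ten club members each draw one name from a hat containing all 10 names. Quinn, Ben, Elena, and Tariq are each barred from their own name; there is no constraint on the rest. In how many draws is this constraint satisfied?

2399760

Let A_j be the event that the j-th constrained one is fixed. By inclusion-exclusion over the 4 events:
Σ_{j=0}^{4} (-1)^j C(4,j)(10-j)!
= C(4,0)·10! - C(4,1)·9! + C(4,2)·8! - C(4,3)·7! + C(4,4)·6!
= 3628800 - 1451520 + 241920 - 20160 + 720
= 2399760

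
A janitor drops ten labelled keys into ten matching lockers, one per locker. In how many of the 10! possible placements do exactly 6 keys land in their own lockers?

1890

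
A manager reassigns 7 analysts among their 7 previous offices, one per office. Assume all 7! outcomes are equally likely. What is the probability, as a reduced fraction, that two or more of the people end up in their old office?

1331/5040

Favorable outcomes: Σ_{i≥2} C(7,i)·!(7-i) = 21·44 + 35·9 + 35·2 + 21·1 + 7·0 + 1·1 = 1331.
Total outcomes: 7! = 5040.
Probability = 1331/5040 = 1331/5040.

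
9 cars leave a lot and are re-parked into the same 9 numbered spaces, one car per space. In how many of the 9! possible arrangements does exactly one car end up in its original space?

133497

Pick the single fixed position: C(9,1) = 9 ways.
The other 8 form a derangement: !8 = 14833.
Total: 9 × 14833 = 133497.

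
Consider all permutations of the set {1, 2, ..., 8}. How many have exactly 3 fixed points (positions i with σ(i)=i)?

2464

Pick the 3 fixed positions: C(8,3) = 56 ways.
The remaining 5 must be deranged: !5 = 44.
Total: 56 × 44 = 2464.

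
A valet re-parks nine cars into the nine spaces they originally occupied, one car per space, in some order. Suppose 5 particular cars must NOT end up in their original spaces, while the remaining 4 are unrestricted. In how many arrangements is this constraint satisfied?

205056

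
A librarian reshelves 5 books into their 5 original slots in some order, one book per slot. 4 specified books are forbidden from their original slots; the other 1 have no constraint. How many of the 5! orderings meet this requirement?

Inclusion-exclusion on the 4 forbidden self-matches:
Σ_{j=0}^{4} (-1)^j C(4,j)(5-j)!
= C(4,0)·5! - C(4,1)·4! + C(4,2)·3! - C(4,3)·2! + C(4,4)·1!
= 120 - 96 + 36 - 8 + 1
= 53

53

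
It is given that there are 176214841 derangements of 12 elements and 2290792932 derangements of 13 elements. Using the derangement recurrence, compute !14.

!14 = (14-1)·(!13 + !12) = 13·(2290792932 + 176214841) = 13·2467007773 = 32071101049.

32071101049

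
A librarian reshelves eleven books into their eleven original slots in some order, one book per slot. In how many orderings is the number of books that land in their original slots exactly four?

611820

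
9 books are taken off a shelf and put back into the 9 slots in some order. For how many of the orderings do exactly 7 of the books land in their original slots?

36

Pick the 7 fixed positions: C(9,7) = 36 ways.
The remaining 2 must be deranged: !2 = 1.
Total: 36 × 1 = 36.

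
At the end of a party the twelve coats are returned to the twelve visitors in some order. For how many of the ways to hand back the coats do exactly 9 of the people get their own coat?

440

Pick the 9 fixed positions: C(12,9) = 220 ways.
The other 3 form a derangement: !3 = 2.
Total: 220 × 2 = 440.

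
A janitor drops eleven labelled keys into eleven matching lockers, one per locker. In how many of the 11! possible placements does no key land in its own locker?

14684570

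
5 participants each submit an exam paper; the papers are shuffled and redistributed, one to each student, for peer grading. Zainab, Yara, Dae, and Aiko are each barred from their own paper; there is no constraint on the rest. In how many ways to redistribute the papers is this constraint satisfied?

Let A_j be the event that the j-th constrained one is fixed. By inclusion-exclusion over the 4 events:
Σ_{j=0}^{4} (-1)^j C(4,j)(5-j)!
= C(4,0)·5! - C(4,1)·4! + C(4,2)·3! - C(4,3)·2! + C(4,4)·1!
= 120 - 96 + 36 - 8 + 1
= 53

53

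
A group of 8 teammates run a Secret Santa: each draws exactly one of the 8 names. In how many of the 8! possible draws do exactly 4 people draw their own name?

630

Choose which 4 of the 8 are fixed: C(8,4) = 70.
The remaining 4 must be deranged: !4 = 9.
Total: 70 × 9 = 630.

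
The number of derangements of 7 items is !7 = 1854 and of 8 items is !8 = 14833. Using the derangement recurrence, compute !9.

133496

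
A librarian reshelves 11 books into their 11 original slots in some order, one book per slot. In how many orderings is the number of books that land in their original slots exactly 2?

7342280

Pick the 2 fixed positions: C(11,2) = 55 ways.
The remaining 9 must be deranged: !9 = 133496.
Total: 55 × 133496 = 7342280.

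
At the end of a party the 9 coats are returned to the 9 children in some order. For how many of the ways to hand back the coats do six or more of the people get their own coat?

205

# with exactly i fixed is C(9,i)·!(9-i); sum over i=6..9:
  i=6: C(9,6)·!3 = 84·2 = 168
  i=7: C(9,7)·!2 = 36·1 = 36
  i=8: C(9,8)·!1 = 9·0 = 0
  i=9: C(9,9)·!0 = 1·1 = 1
Total = 205.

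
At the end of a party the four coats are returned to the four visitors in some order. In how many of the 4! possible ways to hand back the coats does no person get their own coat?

9

By inclusion-exclusion, !4 = Σ (-1)^k · 4!/k! for k=0..4
= 4! - 4!/1! + 4!/2! - 4!/3! + 4!/4!
= 24 - 24 + 12 - 4 + 1
= 9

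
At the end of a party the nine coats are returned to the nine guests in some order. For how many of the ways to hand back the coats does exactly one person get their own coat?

Pick the single fixed position: C(9,1) = 9 ways.
The remaining 8 must be deranged: !8 = 14833.
Total: 9 × 14833 = 133497.

133497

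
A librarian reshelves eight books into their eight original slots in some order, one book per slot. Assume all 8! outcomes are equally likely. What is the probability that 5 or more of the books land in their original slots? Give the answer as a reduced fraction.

47/13440

Favorable outcomes: Σ_{i≥5} C(8,i)·!(8-i) = 56·2 + 28·1 + 8·0 + 1·1 = 141.
Total outcomes: 8! = 40320.
Probability = 141/40320 = 47/13440.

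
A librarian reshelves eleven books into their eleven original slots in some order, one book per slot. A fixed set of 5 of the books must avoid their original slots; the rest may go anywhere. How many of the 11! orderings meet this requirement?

25022880

Inclusion-exclusion on the 5 forbidden self-matches:
Σ_{j=0}^{5} (-1)^j C(5,j)(11-j)!
= C(5,0)·11! - C(5,1)·10! + C(5,2)·9! - C(5,3)·8! + C(5,4)·7! - C(5,5)·6!
= 39916800 - 18144000 + 3628800 - 403200 + 25200 - 720
= 25022880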